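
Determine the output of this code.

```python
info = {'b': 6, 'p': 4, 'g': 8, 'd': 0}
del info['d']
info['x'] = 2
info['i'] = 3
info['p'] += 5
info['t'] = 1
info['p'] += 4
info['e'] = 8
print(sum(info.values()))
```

del 'd' → {'b': 6, 'p': 4, 'g': 8}
info['x'] = 2 → {'b': 6, 'p': 4, 'g': 8, 'x': 2}
info['i'] = 3 → {'b': 6, 'p': 4, 'g': 8, 'x': 2, 'i': 3}
info['p'] = 4+5 = 9 → {'b': 6, 'p': 9, 'g': 8, 'x': 2, 'i': 3}
info['t'] = 1 → {'b': 6, 'p': 9, 'g': 8, 'x': 2, 'i': 3, 't': 1}
info['p'] = 9+4 = 13 → {'b': 6, 'p': 13, 'g': 8, 'x': 2, 'i': 3, 't': 1}
info['e'] = 8 → {'b': 6, 'p': 13, 'g': 8, 'x': 2, 'i': 3, 't': 1, 'e': 8}
sum of values = 41

41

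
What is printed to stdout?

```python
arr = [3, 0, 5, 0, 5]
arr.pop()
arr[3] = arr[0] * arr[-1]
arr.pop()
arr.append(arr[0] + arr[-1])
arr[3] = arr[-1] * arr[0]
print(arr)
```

[3, 0, 5, 24]

pop() removes 5 → [3, 0, 5, 0]
arr[3] = arr[0]*arr[-1] = 3*0 = 0 → [3, 0, 5, 0]
pop() removes 0 → [3, 0, 5]
append arr[0]+arr[-1] = 3+5 = 8 → [3, 0, 5, 8]
arr[3] = arr[-1]*arr[0] = 8*3 = 24 → [3, 0, 5, 24]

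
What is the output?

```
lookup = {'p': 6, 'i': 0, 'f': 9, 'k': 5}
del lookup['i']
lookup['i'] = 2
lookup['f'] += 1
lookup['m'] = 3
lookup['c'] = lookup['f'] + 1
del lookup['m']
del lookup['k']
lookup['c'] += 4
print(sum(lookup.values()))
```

del 'i' → {'p': 6, 'f': 9, 'k': 5}
lookup['i'] = 2 → {'p': 6, 'f': 9, 'k': 5, 'i': 2}
lookup['f'] = 9+1 = 10 → {'p': 6, 'f': 10, 'k': 5, 'i': 2}
lookup['m'] = 3 → {'p': 6, 'f': 10, 'k': 5, 'i': 2, 'm': 3}
lookup['c'] = lookup['f']+1 = 11 → {'p': 6, 'f': 10, 'k': 5, 'i': 2, 'm': 3, 'c': 11}
del 'm' → {'p': 6, 'f': 10, 'k': 5, 'i': 2, 'c': 11}
del 'k' → {'p': 6, 'f': 10, 'i': 2, 'c': 11}
lookup['c'] = 11+4 = 15 → {'p': 6, 'f': 10, 'i': 2, 'c': 15}
sum of values = 33

33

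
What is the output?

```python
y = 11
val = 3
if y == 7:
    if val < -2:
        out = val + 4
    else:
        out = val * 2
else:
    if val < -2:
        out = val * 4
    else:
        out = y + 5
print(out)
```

y=11, val=3
y == 7 is False; val < -2 is False
→ out = y + 5 = 16

16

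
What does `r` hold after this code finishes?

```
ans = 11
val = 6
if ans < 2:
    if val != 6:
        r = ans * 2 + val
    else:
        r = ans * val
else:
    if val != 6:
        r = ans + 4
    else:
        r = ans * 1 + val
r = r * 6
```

ans=11, val=6
ans < 2 is False; val != 6 is False
→ r = ans * 1 + val = 17
r = 17*6 = 102

102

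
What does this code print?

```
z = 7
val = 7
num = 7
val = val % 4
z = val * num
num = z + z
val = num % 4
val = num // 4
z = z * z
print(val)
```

val = 7%4 = 3
z = 3*7 = 21
num = 21+21 = 42
val = 42%4 = 2
val = 42//4 = 10
z = 21*21 = 441

10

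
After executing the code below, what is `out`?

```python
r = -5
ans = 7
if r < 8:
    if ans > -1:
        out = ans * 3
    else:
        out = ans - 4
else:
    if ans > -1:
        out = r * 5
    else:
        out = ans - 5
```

r=-5, ans=7
r < 8 is True; ans > -1 is True
→ out = ans * 3 = 21

21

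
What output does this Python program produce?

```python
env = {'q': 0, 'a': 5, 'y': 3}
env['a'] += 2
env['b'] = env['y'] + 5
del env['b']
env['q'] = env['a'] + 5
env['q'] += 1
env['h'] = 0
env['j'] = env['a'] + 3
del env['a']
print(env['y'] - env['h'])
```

3

env['a'] = 5+2 = 7 → {'q': 0, 'a': 7, 'y': 3}
env['b'] = env['y']+5 = 8 → {'q': 0, 'a': 7, 'y': 3, 'b': 8}
del 'b' → {'q': 0, 'a': 7, 'y': 3}
env['q'] = env['a']+5 = 12 → {'q': 12, 'a': 7, 'y': 3}
env['q'] = 12+1 = 13 → {'q': 13, 'a': 7, 'y': 3}
env['h'] = 0 → {'q': 13, 'a': 7, 'y': 3, 'h': 0}
env['j'] = env['a']+3 = 10 → {'q': 13, 'a': 7, 'y': 3, 'h': 0, 'j': 10}
del 'a' → {'q': 13, 'y': 3, 'h': 0, 'j': 10}
env['y']-env['h'] = 3-0 = 3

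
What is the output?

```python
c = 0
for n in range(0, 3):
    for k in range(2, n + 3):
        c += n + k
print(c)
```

n=0,k=2: c = 0+2 = 2
n=1,k=2: c = 2+3 = 5
n=1,k=3: c = 5+4 = 9
n=2,k=2: c = 9+4 = 13
n=2,k=3: c = 13+5 = 18
n=2,k=4: c = 18+6 = 24

24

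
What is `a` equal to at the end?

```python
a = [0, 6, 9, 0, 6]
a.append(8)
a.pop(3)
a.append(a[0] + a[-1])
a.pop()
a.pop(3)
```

append 8 → [0, 6, 9, 0, 6, 8]
pop(3) removes 0 → [0, 6, 9, 6, 8]
append a[0]+a[-1] = 0+8 = 8 → [0, 6, 9, 6, 8, 8]
pop() removes 8 → [0, 6, 9, 6, 8]
pop(3) removes 6 → [0, 6, 9, 8]

[0, 6, 9, 8]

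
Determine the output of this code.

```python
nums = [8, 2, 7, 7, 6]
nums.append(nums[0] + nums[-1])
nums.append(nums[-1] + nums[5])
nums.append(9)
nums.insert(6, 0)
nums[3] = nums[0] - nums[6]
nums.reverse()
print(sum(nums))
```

82

append nums[0]+nums[-1] = 8+6 = 14 → [8, 2, 7, 7, 6, 14]
append nums[-1]+nums[5] = 14+14 = 28 → [8, 2, 7, 7, 6, 14, 28]
append 9 → [8, 2, 7, 7, 6, 14, 28, 9]
insert 0 at 6 → [8, 2, 7, 7, 6, 14, 0, 28, 9]
nums[3] = nums[0]-nums[6] = 8-0 = 8 → [8, 2, 7, 8, 6, 14, 0, 28, 9]
reverse → [9, 28, 0, 14, 6, 8, 7, 2, 8]
sum = 82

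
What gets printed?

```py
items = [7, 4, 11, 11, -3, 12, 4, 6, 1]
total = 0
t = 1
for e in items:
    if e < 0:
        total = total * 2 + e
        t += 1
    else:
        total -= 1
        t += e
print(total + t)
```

43

e=7: not <0, total = 0-1 = -1; t=8
e=4: not <0, total = (-1)-1 = -2; t=12
e=11: not <0, total = (-2)-1 = -3; t=23
e=11: not <0, total = (-3)-1 = -4; t=34
e=-3: <0, total = (-4)*2+(-3) = -11; t=35
e=12: not <0, total = (-11)-1 = -12; t=47
e=4: not <0, total = (-12)-1 = -13; t=51
e=6: not <0, total = (-13)-1 = -14; t=57
e=1: not <0, total = (-14)-1 = -15; t=58
total+t = (-15)+58 = 43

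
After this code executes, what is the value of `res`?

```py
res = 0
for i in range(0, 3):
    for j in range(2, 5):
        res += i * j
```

27

i=0,j=2: res = 0+0 = 0
i=0,j=3: res = 0+0 = 0
i=0,j=4: res = 0+0 = 0
i=1,j=2: res = 0+2 = 2
i=1,j=3: res = 2+3 = 5
i=1,j=4: res = 5+4 = 9
i=2,j=2: res = 9+4 = 13
i=2,j=3: res = 13+6 = 19
i=2,j=4: res = 19+8 = 27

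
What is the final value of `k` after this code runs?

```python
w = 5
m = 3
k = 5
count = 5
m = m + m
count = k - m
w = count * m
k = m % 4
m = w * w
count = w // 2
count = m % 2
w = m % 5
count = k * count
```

m = 3+3 = 6
count = 5-6 = -1
w = (-1)*6 = -6
k = 6%4 = 2
m = (-6)*(-6) = 36
count = (-6)//2 = -3
count = 36%2 = 0
w = 36%5 = 1
count = 2*0 = 0

2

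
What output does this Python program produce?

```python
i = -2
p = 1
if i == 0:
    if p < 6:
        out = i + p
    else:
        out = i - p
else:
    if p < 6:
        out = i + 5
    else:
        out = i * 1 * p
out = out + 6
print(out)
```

i=-2, p=1
i == 0 is False; p < 6 is True
→ out = i + 5 = 3
out = 3+6 = 9

9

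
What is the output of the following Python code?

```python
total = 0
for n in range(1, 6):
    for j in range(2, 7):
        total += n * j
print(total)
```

n=1,j=2: total = 0+2 = 2
n=1,j=3: total = 2+3 = 5
n=1,j=4: total = 5+4 = 9
n=1,j=5: total = 9+5 = 14
n=1,j=6: total = 14+6 = 20
n=2,j=2: total = 20+4 = 24
n=2,j=3: total = 24+6 = 30
n=2,j=4: total = 30+8 = 38
n=2,j=5: total = 38+10 = 48
n=2,j=6: total = 48+12 = 60
n=3,j=2: total = 60+6 = 66
n=3,j=3: total = 66+9 = 75
n=3,j=4: total = 75+12 = 87
n=3,j=5: total = 87+15 = 102
n=3,j=6: total = 102+18 = 120
n=4,j=2: total = 120+8 = 128
n=4,j=3: total = 128+12 = 140
n=4,j=4: total = 140+16 = 156
n=4,j=5: total = 156+20 = 176
n=4,j=6: total = 176+24 = 200
n=5,j=2: total = 200+10 = 210
n=5,j=3: total = 210+15 = 225
n=5,j=4: total = 225+20 = 245
n=5,j=5: total = 245+25 = 270
n=5,j=6: total = 270+30 = 300

300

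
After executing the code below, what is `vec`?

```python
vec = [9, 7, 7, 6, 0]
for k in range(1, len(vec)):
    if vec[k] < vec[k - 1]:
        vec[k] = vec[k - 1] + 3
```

[9, 12, 15, 18, 21]

k=1: 7<9, vec[1] = 9+3 = 12 → [9, 12, 7, 6, 0]
k=2: 7<12, vec[2] = 12+3 = 15 → [9, 12, 15, 6, 0]
k=3: 6<15, vec[3] = 15+3 = 18 → [9, 12, 15, 18, 0]
k=4: 0<18, vec[4] = 18+3 = 21 → [9, 12, 15, 18, 21]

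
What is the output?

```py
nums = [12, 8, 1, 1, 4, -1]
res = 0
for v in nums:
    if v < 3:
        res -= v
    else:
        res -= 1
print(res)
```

v=12: not <3, res = 0-1 = -1
v=8: not <3, res = (-1)-1 = -2
v=1: <3, res = (-2)-1 = -3
v=1: <3, res = (-3)-1 = -4
v=4: not <3, res = (-4)-1 = -5
v=-1: <3, res = (-5)-(-1) = -4

-4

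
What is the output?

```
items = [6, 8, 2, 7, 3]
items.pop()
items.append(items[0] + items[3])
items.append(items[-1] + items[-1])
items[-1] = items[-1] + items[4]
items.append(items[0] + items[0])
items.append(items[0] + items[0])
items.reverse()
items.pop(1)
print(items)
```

pop() removes 3 → [6, 8, 2, 7]
append items[0]+items[3] = 6+7 = 13 → [6, 8, 2, 7, 13]
append items[-1]+items[-1] = 13+13 = 26 → [6, 8, 2, 7, 13, 26]
items[-1] = items[-1]+items[4] = 26+13 = 39 → [6, 8, 2, 7, 13, 39]
append items[0]+items[0] = 6+6 = 12 → [6, 8, 2, 7, 13, 39, 12]
append items[0]+items[0] = 6+6 = 12 → [6, 8, 2, 7, 13, 39, 12, 12]
reverse → [12, 12, 39, 13, 7, 2, 8, 6]
pop(1) removes 12 → [12, 39, 13, 7, 2, 8, 6]

[12, 39, 13, 7, 2, 8, 6]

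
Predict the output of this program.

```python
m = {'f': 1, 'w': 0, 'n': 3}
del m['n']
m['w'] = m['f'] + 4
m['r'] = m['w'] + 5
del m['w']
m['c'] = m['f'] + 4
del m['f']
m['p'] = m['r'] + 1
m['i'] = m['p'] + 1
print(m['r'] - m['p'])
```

-1

del 'n' → {'f': 1, 'w': 0}
m['w'] = m['f']+4 = 5 → {'f': 1, 'w': 5}
m['r'] = m['w']+5 = 10 → {'f': 1, 'w': 5, 'r': 10}
del 'w' → {'f': 1, 'r': 10}
m['c'] = m['f']+4 = 5 → {'f': 1, 'r': 10, 'c': 5}
del 'f' → {'r': 10, 'c': 5}
m['p'] = m['r']+1 = 11 → {'r': 10, 'c': 5, 'p': 11}
m['i'] = m['p']+1 = 12 → {'r': 10, 'c': 5, 'p': 11, 'i': 12}
m['r']-m['p'] = 10-11 = -1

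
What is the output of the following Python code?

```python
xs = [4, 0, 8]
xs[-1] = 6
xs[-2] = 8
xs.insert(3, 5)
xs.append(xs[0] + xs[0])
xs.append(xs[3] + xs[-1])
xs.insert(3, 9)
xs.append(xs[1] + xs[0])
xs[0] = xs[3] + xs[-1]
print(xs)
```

[21, 8, 6, 9, 5, 8, 13, 12]

xs[-1] = 6 → [4, 0, 6]
xs[-2] = 8 → [4, 8, 6]
insert 5 at 3 → [4, 8, 6, 5]
append xs[0]+xs[0] = 4+4 = 8 → [4, 8, 6, 5, 8]
append xs[3]+xs[-1] = 5+8 = 13 → [4, 8, 6, 5, 8, 13]
insert 9 at 3 → [4, 8, 6, 9, 5, 8, 13]
append xs[1]+xs[0] = 8+4 = 12 → [4, 8, 6, 9, 5, 8, 13, 12]
xs[0] = xs[3]+xs[-1] = 9+12 = 21 → [21, 8, 6, 9, 5, 8, 13, 12]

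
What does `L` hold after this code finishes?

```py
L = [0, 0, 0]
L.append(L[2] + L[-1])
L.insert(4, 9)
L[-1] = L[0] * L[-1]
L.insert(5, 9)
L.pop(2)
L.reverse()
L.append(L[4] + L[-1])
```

append L[2]+L[-1] = 0+0 = 0 → [0, 0, 0, 0]
insert 9 at 4 → [0, 0, 0, 0, 9]
L[-1] = L[0]*L[-1] = 0*9 = 0 → [0, 0, 0, 0, 0]
insert 9 at 5 → [0, 0, 0, 0, 0, 9]
pop(2) removes 0 → [0, 0, 0, 0, 9]
reverse → [9, 0, 0, 0, 0]
append L[4]+L[-1] = 0+0 = 0 → [9, 0, 0, 0, 0, 0]

[9, 0, 0, 0, 0, 0]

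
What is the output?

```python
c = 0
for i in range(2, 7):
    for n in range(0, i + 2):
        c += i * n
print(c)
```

375

i=2,n=0: c = 0+0 = 0
i=2,n=1: c = 0+2 = 2
i=2,n=2: c = 2+4 = 6
i=2,n=3: c = 6+6 = 12
i=3,n=0: c = 12+0 = 12
i=3,n=1: c = 12+3 = 15
i=3,n=2: c = 15+6 = 21
i=3,n=3: c = 21+9 = 30
i=3,n=4: c = 30+12 = 42
i=4,n=0: c = 42+0 = 42
i=4,n=1: c = 42+4 = 46
i=4,n=2: c = 46+8 = 54
i=4,n=3: c = 54+12 = 66
i=4,n=4: c = 66+16 = 82
i=4,n=5: c = 82+20 = 102
i=5,n=0: c = 102+0 = 102
i=5,n=1: c = 102+5 = 107
i=5,n=2: c = 107+10 = 117
i=5,n=3: c = 117+15 = 132
i=5,n=4: c = 132+20 = 152
i=5,n=5: c = 152+25 = 177
i=5,n=6: c = 177+30 = 207
i=6,n=0: c = 207+0 = 207
i=6,n=1: c = 207+6 = 213
i=6,n=2: c = 213+12 = 225
i=6,n=3: c = 225+18 = 243
i=6,n=4: c = 243+24 = 267
i=6,n=5: c = 267+30 = 297
i=6,n=6: c = 297+36 = 333
i=6,n=7: c = 333+42 = 375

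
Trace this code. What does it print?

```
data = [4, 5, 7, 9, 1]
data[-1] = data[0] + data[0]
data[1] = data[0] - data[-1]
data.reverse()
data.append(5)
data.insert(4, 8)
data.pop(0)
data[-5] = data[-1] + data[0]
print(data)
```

[9, 14, -4, 8, 4, 5]

data[-1] = data[0]+data[0] = 4+4 = 8 → [4, 5, 7, 9, 8]
data[1] = data[0]-data[-1] = 4-8 = -4 → [4, -4, 7, 9, 8]
reverse → [8, 9, 7, -4, 4]
append 5 → [8, 9, 7, -4, 4, 5]
insert 8 at 4 → [8, 9, 7, -4, 8, 4, 5]
pop(0) removes 8 → [9, 7, -4, 8, 4, 5]
data[-5] = data[-1]+data[0] = 5+9 = 14 → [9, 14, -4, 8, 4, 5]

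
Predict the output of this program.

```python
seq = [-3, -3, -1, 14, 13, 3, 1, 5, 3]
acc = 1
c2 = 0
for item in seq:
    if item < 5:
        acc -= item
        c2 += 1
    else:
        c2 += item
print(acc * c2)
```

item=-3: <5, acc = 1-(-3) = 4; c2=1
item=-3: <5, acc = 4-(-3) = 7; c2=2
item=-1: <5, acc = 7-(-1) = 8; c2=3
item=14: not <5; c2=17
item=13: not <5; c2=30
item=3: <5, acc = 8-3 = 5; c2=31
item=1: <5, acc = 5-1 = 4; c2=32
item=5: not <5; c2=37
item=3: <5, acc = 4-3 = 1; c2=38
acc*c2 = 1*38 = 38

38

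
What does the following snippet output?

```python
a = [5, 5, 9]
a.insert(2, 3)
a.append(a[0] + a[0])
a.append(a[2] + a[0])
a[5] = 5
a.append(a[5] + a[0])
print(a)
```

insert 3 at 2 → [5, 5, 3, 9]
append a[0]+a[0] = 5+5 = 10 → [5, 5, 3, 9, 10]
append a[2]+a[0] = 3+5 = 8 → [5, 5, 3, 9, 10, 8]
a[5] = 5 → [5, 5, 3, 9, 10, 5]
append a[5]+a[0] = 5+5 = 10 → [5, 5, 3, 9, 10, 5, 10]

[5, 5, 3, 9, 10, 5, 10]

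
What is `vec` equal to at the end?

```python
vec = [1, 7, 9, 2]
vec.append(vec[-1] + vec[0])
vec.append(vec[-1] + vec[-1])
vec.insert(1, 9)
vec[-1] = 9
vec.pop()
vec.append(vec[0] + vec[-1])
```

[1, 9, 7, 9, 2, 3, 4]

append vec[-1]+vec[0] = 2+1 = 3 → [1, 7, 9, 2, 3]
append vec[-1]+vec[-1] = 3+3 = 6 → [1, 7, 9, 2, 3, 6]
insert 9 at 1 → [1, 9, 7, 9, 2, 3, 6]
vec[-1] = 9 → [1, 9, 7, 9, 2, 3, 9]
pop() removes 9 → [1, 9, 7, 9, 2, 3]
append vec[0]+vec[-1] = 1+3 = 4 → [1, 9, 7, 9, 2, 3, 4]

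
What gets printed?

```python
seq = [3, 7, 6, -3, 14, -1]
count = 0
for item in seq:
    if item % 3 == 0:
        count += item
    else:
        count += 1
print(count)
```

item=3: %3==0, count = 0+3 = 3
item=7: not %3==0, count = 3+1 = 4
item=6: %3==0, count = 4+6 = 10
item=-3: %3==0, count = 10+(-3) = 7
item=14: not %3==0, count = 7+1 = 8
item=-1: not %3==0, count = 8+1 = 9

9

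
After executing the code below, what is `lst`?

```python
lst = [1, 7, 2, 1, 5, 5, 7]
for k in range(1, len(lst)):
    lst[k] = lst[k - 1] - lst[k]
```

k=1: lst[1] = 1-7 = -6 → [1, -6, 2, 1, 5, 5, 7]
k=2: lst[2] = (-6)-2 = -8 → [1, -6, -8, 1, 5, 5, 7]
k=3: lst[3] = (-8)-1 = -9 → [1, -6, -8, -9, 5, 5, 7]
k=4: lst[4] = (-9)-5 = -14 → [1, -6, -8, -9, -14, 5, 7]
k=5: lst[5] = (-14)-5 = -19 → [1, -6, -8, -9, -14, -19, 7]
k=6: lst[6] = (-19)-7 = -26 → [1, -6, -8, -9, -14, -19, -26]

[1, -6, -8, -9, -14, -19, -26]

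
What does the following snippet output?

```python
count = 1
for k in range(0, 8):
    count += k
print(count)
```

29

k=0: count = 1+0 = 1
k=1: count = 1+1 = 2
k=2: count = 2+2 = 4
k=3: count = 4+3 = 7
k=4: count = 7+4 = 11
k=5: count = 11+5 = 16
k=6: count = 16+6 = 22
k=7: count = 22+7 = 29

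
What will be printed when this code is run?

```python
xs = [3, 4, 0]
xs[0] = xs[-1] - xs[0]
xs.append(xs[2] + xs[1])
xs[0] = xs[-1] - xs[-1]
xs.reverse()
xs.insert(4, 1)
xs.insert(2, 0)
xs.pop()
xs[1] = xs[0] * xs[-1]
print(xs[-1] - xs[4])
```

0

xs[0] = xs[-1]-xs[0] = 0-3 = -3 → [-3, 4, 0]
append xs[2]+xs[1] = 0+4 = 4 → [-3, 4, 0, 4]
xs[0] = xs[-1]-xs[-1] = 4-4 = 0 → [0, 4, 0, 4]
reverse → [4, 0, 4, 0]
insert 1 at 4 → [4, 0, 4, 0, 1]
insert 0 at 2 → [4, 0, 0, 4, 0, 1]
pop() removes 1 → [4, 0, 0, 4, 0]
xs[1] = xs[0]*xs[-1] = 4*0 = 0 → [4, 0, 0, 4, 0]
xs[-1]-xs[4] = 0-0 = 0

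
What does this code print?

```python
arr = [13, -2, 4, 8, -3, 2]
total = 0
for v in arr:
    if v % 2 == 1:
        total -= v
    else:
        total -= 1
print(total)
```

-14

v=13: odd, total = 0-13 = -13
v=-2: not odd, total = (-13)-1 = -14
v=4: not odd, total = (-14)-1 = -15
v=8: not odd, total = (-15)-1 = -16
v=-3: odd, total = (-16)-(-3) = -13
v=2: not odd, total = (-13)-1 = -14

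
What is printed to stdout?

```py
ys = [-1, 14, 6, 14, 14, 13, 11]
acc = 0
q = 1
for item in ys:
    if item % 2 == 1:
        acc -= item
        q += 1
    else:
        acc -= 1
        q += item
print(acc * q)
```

item=-1: odd, acc = 0-(-1) = 1; q=2
item=14: not odd, acc = 1-1 = 0; q=16
item=6: not odd, acc = 0-1 = -1; q=22
item=14: not odd, acc = (-1)-1 = -2; q=36
item=14: not odd, acc = (-2)-1 = -3; q=50
item=13: odd, acc = (-3)-13 = -16; q=51
item=11: odd, acc = (-16)-11 = -27; q=52
acc*q = (-27)*52 = -1404

-1404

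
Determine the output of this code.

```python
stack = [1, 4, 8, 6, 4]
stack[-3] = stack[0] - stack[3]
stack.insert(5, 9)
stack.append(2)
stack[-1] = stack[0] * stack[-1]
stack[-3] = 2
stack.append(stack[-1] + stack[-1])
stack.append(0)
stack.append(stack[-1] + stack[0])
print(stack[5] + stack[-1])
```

10

stack[-3] = stack[0]-stack[3] = 1-6 = -5 → [1, 4, -5, 6, 4]
insert 9 at 5 → [1, 4, -5, 6, 4, 9]
append 2 → [1, 4, -5, 6, 4, 9, 2]
stack[-1] = stack[0]*stack[-1] = 1*2 = 2 → [1, 4, -5, 6, 4, 9, 2]
stack[-3] = 2 → [1, 4, -5, 6, 2, 9, 2]
append stack[-1]+stack[-1] = 2+2 = 4 → [1, 4, -5, 6, 2, 9, 2, 4]
append 0 → [1, 4, -5, 6, 2, 9, 2, 4, 0]
append stack[-1]+stack[0] = 0+1 = 1 → [1, 4, -5, 6, 2, 9, 2, 4, 0, 1]
stack[5]+stack[-1] = 9+1 = 10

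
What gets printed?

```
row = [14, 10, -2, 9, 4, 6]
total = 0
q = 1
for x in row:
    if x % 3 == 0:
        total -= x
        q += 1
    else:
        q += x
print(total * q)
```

x=14: not %3==0; q=15
x=10: not %3==0; q=25
x=-2: not %3==0; q=23
x=9: %3==0, total = 0-9 = -9; q=24
x=4: not %3==0; q=28
x=6: %3==0, total = (-9)-6 = -15; q=29
total*q = (-15)*29 = -435

-435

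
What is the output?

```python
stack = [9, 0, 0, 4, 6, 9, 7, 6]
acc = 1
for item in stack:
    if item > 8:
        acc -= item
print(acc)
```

-17

item=9: >8, acc = 1-9 = -8
item=0: not >8
item=0: not >8
item=4: not >8
item=6: not >8
item=9: >8, acc = (-8)-9 = -17
item=7: not >8
item=6: not >8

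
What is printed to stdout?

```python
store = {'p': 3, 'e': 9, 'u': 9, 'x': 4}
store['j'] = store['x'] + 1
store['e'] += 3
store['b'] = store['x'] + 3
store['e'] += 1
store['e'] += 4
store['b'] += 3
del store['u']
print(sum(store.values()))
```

39

store['j'] = store['x']+1 = 5 → {'p': 3, 'e': 9, 'u': 9, 'x': 4, 'j': 5}
store['e'] = 9+3 = 12 → {'p': 3, 'e': 12, 'u': 9, 'x': 4, 'j': 5}
store['b'] = store['x']+3 = 7 → {'p': 3, 'e': 12, 'u': 9, 'x': 4, 'j': 5, 'b': 7}
store['e'] = 12+1 = 13 → {'p': 3, 'e': 13, 'u': 9, 'x': 4, 'j': 5, 'b': 7}
store['e'] = 13+4 = 17 → {'p': 3, 'e': 17, 'u': 9, 'x': 4, 'j': 5, 'b': 7}
store['b'] = 7+3 = 10 → {'p': 3, 'e': 17, 'u': 9, 'x': 4, 'j': 5, 'b': 10}
del 'u' → {'p': 3, 'e': 17, 'x': 4, 'j': 5, 'b': 10}
sum of values = 39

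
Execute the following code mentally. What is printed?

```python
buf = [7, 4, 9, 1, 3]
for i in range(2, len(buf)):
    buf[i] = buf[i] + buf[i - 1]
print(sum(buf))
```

i=2: buf[2] = 9+4 = 13 → [7, 4, 13, 1, 3]
i=3: buf[3] = 1+13 = 14 → [7, 4, 13, 14, 3]
i=4: buf[4] = 3+14 = 17 → [7, 4, 13, 14, 17]
sum = 55

55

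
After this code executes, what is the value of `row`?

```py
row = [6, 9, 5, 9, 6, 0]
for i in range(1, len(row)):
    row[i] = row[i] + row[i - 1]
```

[6, 15, 20, 29, 35, 35]

i=1: row[1] = 9+6 = 15 → [6, 15, 5, 9, 6, 0]
i=2: row[2] = 5+15 = 20 → [6, 15, 20, 9, 6, 0]
i=3: row[3] = 9+20 = 29 → [6, 15, 20, 29, 6, 0]
i=4: row[4] = 6+29 = 35 → [6, 15, 20, 29, 35, 0]
i=5: row[5] = 0+35 = 35 → [6, 15, 20, 29, 35, 35]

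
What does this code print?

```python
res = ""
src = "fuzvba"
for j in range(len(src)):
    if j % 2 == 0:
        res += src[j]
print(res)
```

j=0: add 'f' → 'f'
j=1: skip
j=2: add 'z' → 'fz'
j=3: skip
j=4: add 'b' → 'fzb'
j=5: skip

fzb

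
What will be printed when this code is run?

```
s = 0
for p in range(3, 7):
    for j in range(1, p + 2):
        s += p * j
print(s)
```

363

p=3,j=1: s = 0+3 = 3
p=3,j=2: s = 3+6 = 9
p=3,j=3: s = 9+9 = 18
p=3,j=4: s = 18+12 = 30
p=4,j=1: s = 30+4 = 34
p=4,j=2: s = 34+8 = 42
p=4,j=3: s = 42+12 = 54
p=4,j=4: s = 54+16 = 70
p=4,j=5: s = 70+20 = 90
p=5,j=1: s = 90+5 = 95
p=5,j=2: s = 95+10 = 105
p=5,j=3: s = 105+15 = 120
p=5,j=4: s = 120+20 = 140
p=5,j=5: s = 140+25 = 165
p=5,j=6: s = 165+30 = 195
p=6,j=1: s = 195+6 = 201
p=6,j=2: s = 201+12 = 213
p=6,j=3: s = 213+18 = 231
p=6,j=4: s = 231+24 = 255
p=6,j=5: s = 255+30 = 285
p=6,j=6: s = 285+36 = 321
p=6,j=7: s = 321+42 = 363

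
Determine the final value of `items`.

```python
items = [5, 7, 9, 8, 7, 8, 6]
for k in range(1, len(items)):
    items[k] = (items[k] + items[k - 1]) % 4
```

[5, 0, 1, 1, 0, 0, 2]

k=1: items[1] = (7+5)%4 = 0 → [5, 0, 9, 8, 7, 8, 6]
k=2: items[2] = (9+0)%4 = 1 → [5, 0, 1, 8, 7, 8, 6]
k=3: items[3] = (8+1)%4 = 1 → [5, 0, 1, 1, 7, 8, 6]
k=4: items[4] = (7+1)%4 = 0 → [5, 0, 1, 1, 0, 8, 6]
k=5: items[5] = (8+0)%4 = 0 → [5, 0, 1, 1, 0, 0, 6]
k=6: items[6] = (6+0)%4 = 2 → [5, 0, 1, 1, 0, 0, 2]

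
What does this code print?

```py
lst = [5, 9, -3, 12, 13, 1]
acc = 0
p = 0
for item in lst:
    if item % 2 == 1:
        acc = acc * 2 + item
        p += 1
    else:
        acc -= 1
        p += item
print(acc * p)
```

item=5: odd, acc = 0*2+5 = 5; p=1
item=9: odd, acc = 5*2+9 = 19; p=2
item=-3: odd, acc = 19*2+(-3) = 35; p=3
item=12: not odd, acc = 35-1 = 34; p=15
item=13: odd, acc = 34*2+13 = 81; p=16
item=1: odd, acc = 81*2+1 = 163; p=17
acc*p = 163*17 = 2771

2771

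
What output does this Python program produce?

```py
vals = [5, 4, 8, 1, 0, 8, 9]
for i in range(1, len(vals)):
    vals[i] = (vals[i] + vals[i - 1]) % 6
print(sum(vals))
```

i=1: vals[1] = (4+5)%6 = 3 → [5, 3, 8, 1, 0, 8, 9]
i=2: vals[2] = (8+3)%6 = 5 → [5, 3, 5, 1, 0, 8, 9]
i=3: vals[3] = (1+5)%6 = 0 → [5, 3, 5, 0, 0, 8, 9]
i=4: vals[4] = (0+0)%6 = 0 → [5, 3, 5, 0, 0, 8, 9]
i=5: vals[5] = (8+0)%6 = 2 → [5, 3, 5, 0, 0, 2, 9]
i=6: vals[6] = (9+2)%6 = 5 → [5, 3, 5, 0, 0, 2, 5]
sum = 20

20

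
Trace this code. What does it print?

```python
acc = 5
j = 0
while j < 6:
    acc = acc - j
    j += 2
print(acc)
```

j=0: acc = 5-0 = 5
j=2: acc = 5-2 = 3
j=4: acc = 3-4 = -1

-1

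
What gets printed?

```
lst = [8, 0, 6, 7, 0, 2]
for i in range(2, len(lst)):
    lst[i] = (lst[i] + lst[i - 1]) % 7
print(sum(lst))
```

27

i=2: lst[2] = (6+0)%7 = 6 → [8, 0, 6, 7, 0, 2]
i=3: lst[3] = (7+6)%7 = 6 → [8, 0, 6, 6, 0, 2]
i=4: lst[4] = (0+6)%7 = 6 → [8, 0, 6, 6, 6, 2]
i=5: lst[5] = (2+6)%7 = 1 → [8, 0, 6, 6, 6, 1]
sum = 27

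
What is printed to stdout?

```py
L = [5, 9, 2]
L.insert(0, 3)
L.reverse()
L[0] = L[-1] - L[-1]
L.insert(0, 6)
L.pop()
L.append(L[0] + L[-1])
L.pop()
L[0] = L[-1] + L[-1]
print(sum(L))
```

24

insert 3 at 0 → [3, 5, 9, 2]
reverse → [2, 9, 5, 3]
L[0] = L[-1]-L[-1] = 3-3 = 0 → [0, 9, 5, 3]
insert 6 at 0 → [6, 0, 9, 5, 3]
pop() removes 3 → [6, 0, 9, 5]
append L[0]+L[-1] = 6+5 = 11 → [6, 0, 9, 5, 11]
pop() removes 11 → [6, 0, 9, 5]
L[0] = L[-1]+L[-1] = 5+5 = 10 → [10, 0, 9, 5]
sum = 24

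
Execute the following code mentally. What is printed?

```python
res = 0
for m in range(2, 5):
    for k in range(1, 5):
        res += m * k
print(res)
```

m=2,k=1: res = 0+2 = 2
m=2,k=2: res = 2+4 = 6
m=2,k=3: res = 6+6 = 12
m=2,k=4: res = 12+8 = 20
m=3,k=1: res = 20+3 = 23
m=3,k=2: res = 23+6 = 29
m=3,k=3: res = 29+9 = 38
m=3,k=4: res = 38+12 = 50
m=4,k=1: res = 50+4 = 54
m=4,k=2: res = 54+8 = 62
m=4,k=3: res = 62+12 = 74
m=4,k=4: res = 74+16 = 90

90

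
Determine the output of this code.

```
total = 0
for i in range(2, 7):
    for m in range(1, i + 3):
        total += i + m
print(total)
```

i=2,m=1: total = 0+3 = 3
i=2,m=2: total = 3+4 = 7
i=2,m=3: total = 7+5 = 12
i=2,m=4: total = 12+6 = 18
i=3,m=1: total = 18+4 = 22
i=3,m=2: total = 22+5 = 27
i=3,m=3: total = 27+6 = 33
i=3,m=4: total = 33+7 = 40
i=3,m=5: total = 40+8 = 48
i=4,m=1: total = 48+5 = 53
i=4,m=2: total = 53+6 = 59
i=4,m=3: total = 59+7 = 66
i=4,m=4: total = 66+8 = 74
i=4,m=5: total = 74+9 = 83
i=4,m=6: total = 83+10 = 93
i=5,m=1: total = 93+6 = 99
i=5,m=2: total = 99+7 = 106
i=5,m=3: total = 106+8 = 114
i=5,m=4: total = 114+9 = 123
i=5,m=5: total = 123+10 = 133
i=5,m=6: total = 133+11 = 144
i=5,m=7: total = 144+12 = 156
i=6,m=1: total = 156+7 = 163
i=6,m=2: total = 163+8 = 171
i=6,m=3: total = 171+9 = 180
i=6,m=4: total = 180+10 = 190
i=6,m=5: total = 190+11 = 201
i=6,m=6: total = 201+12 = 213
i=6,m=7: total = 213+13 = 226
i=6,m=8: total = 226+14 = 240

240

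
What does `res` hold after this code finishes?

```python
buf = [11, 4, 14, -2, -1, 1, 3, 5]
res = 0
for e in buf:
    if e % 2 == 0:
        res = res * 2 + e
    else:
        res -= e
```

e=11: not even, res = 0-11 = -11
e=4: even, res = (-11)*2+4 = -18
e=14: even, res = (-18)*2+14 = -22
e=-2: even, res = (-22)*2+(-2) = -46
e=-1: not even, res = (-46)-(-1) = -45
e=1: not even, res = (-45)-1 = -46
e=3: not even, res = (-46)-3 = -49
e=5: not even, res = (-49)-5 = -54

-54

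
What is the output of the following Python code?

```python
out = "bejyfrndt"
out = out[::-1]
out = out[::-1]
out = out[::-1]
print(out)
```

tdnrfyjeb

reverse → 'tdnrfyjeb'
reverse → 'bejyfrndt'
reverse → 'tdnrfyjeb'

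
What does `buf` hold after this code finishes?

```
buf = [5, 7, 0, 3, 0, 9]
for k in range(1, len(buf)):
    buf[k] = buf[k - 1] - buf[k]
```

k=1: buf[1] = 5-7 = -2 → [5, -2, 0, 3, 0, 9]
k=2: buf[2] = (-2)-0 = -2 → [5, -2, -2, 3, 0, 9]
k=3: buf[3] = (-2)-3 = -5 → [5, -2, -2, -5, 0, 9]
k=4: buf[4] = (-5)-0 = -5 → [5, -2, -2, -5, -5, 9]
k=5: buf[5] = (-5)-9 = -14 → [5, -2, -2, -5, -5, -14]

[5, -2, -2, -5, -5, -14]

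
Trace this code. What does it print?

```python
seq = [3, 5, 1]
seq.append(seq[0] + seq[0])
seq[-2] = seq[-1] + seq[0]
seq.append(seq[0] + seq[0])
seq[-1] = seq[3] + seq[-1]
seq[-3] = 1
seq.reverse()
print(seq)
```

append seq[0]+seq[0] = 3+3 = 6 → [3, 5, 1, 6]
seq[-2] = seq[-1]+seq[0] = 6+3 = 9 → [3, 5, 9, 6]
append seq[0]+seq[0] = 3+3 = 6 → [3, 5, 9, 6, 6]
seq[-1] = seq[3]+seq[-1] = 6+6 = 12 → [3, 5, 9, 6, 12]
seq[-3] = 1 → [3, 5, 1, 6, 12]
reverse → [12, 6, 1, 5, 3]

[12, 6, 1, 5, 3]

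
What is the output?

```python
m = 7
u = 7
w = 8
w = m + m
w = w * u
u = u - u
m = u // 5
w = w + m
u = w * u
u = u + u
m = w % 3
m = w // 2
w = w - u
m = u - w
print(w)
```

98

w = 7+7 = 14
w = 14*7 = 98
u = 7-7 = 0
m = 0//5 = 0
w = 98+0 = 98
u = 98*0 = 0
u = 0+0 = 0
m = 98%3 = 2
m = 98//2 = 49
w = 98-0 = 98
m = 0-98 = -98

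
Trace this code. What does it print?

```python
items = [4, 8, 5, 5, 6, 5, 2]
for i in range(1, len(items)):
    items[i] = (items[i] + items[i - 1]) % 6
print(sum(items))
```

i=1: items[1] = (8+4)%6 = 0 → [4, 0, 5, 5, 6, 5, 2]
i=2: items[2] = (5+0)%6 = 5 → [4, 0, 5, 5, 6, 5, 2]
i=3: items[3] = (5+5)%6 = 4 → [4, 0, 5, 4, 6, 5, 2]
i=4: items[4] = (6+4)%6 = 4 → [4, 0, 5, 4, 4, 5, 2]
i=5: items[5] = (5+4)%6 = 3 → [4, 0, 5, 4, 4, 3, 2]
i=6: items[6] = (2+3)%6 = 5 → [4, 0, 5, 4, 4, 3, 5]
sum = 25

25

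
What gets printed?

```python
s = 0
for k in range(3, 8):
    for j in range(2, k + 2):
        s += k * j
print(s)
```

590

k=3,j=2: s = 0+6 = 6
k=3,j=3: s = 6+9 = 15
k=3,j=4: s = 15+12 = 27
k=4,j=2: s = 27+8 = 35
k=4,j=3: s = 35+12 = 47
k=4,j=4: s = 47+16 = 63
k=4,j=5: s = 63+20 = 83
k=5,j=2: s = 83+10 = 93
k=5,j=3: s = 93+15 = 108
k=5,j=4: s = 108+20 = 128
k=5,j=5: s = 128+25 = 153
k=5,j=6: s = 153+30 = 183
k=6,j=2: s = 183+12 = 195
k=6,j=3: s = 195+18 = 213
k=6,j=4: s = 213+24 = 237
k=6,j=5: s = 237+30 = 267
k=6,j=6: s = 267+36 = 303
k=6,j=7: s = 303+42 = 345
k=7,j=2: s = 345+14 = 359
k=7,j=3: s = 359+21 = 380
k=7,j=4: s = 380+28 = 408
k=7,j=5: s = 408+35 = 443
k=7,j=6: s = 443+42 = 485
k=7,j=7: s = 485+49 = 534
k=7,j=8: s = 534+56 = 590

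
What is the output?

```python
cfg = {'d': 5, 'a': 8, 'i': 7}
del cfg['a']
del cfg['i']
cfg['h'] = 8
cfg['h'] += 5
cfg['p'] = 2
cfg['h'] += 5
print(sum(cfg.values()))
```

del 'a' → {'d': 5, 'i': 7}
del 'i' → {'d': 5}
cfg['h'] = 8 → {'d': 5, 'h': 8}
cfg['h'] = 8+5 = 13 → {'d': 5, 'h': 13}
cfg['p'] = 2 → {'d': 5, 'h': 13, 'p': 2}
cfg['h'] = 13+5 = 18 → {'d': 5, 'h': 18, 'p': 2}
sum of values = 25

25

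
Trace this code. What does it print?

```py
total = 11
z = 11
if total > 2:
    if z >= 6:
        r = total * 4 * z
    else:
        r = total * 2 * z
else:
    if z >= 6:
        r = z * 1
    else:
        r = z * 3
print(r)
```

484

total=11, z=11
total > 2 is True; z >= 6 is True
→ r = total * 4 * z = 484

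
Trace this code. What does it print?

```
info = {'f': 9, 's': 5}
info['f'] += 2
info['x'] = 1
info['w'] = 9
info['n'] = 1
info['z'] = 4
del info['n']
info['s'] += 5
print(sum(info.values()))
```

35

info['f'] = 9+2 = 11 → {'f': 11, 's': 5}
info['x'] = 1 → {'f': 11, 's': 5, 'x': 1}
info['w'] = 9 → {'f': 11, 's': 5, 'x': 1, 'w': 9}
info['n'] = 1 → {'f': 11, 's': 5, 'x': 1, 'w': 9, 'n': 1}
info['z'] = 4 → {'f': 11, 's': 5, 'x': 1, 'w': 9, 'n': 1, 'z': 4}
del 'n' → {'f': 11, 's': 5, 'x': 1, 'w': 9, 'z': 4}
info['s'] = 5+5 = 10 → {'f': 11, 's': 10, 'x': 1, 'w': 9, 'z': 4}
sum of values = 35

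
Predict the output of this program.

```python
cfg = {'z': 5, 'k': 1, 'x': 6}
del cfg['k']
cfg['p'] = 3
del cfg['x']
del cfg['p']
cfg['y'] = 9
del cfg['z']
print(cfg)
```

{'y': 9}

del 'k' → {'z': 5, 'x': 6}
cfg['p'] = 3 → {'z': 5, 'x': 6, 'p': 3}
del 'x' → {'z': 5, 'p': 3}
del 'p' → {'z': 5}
cfg['y'] = 9 → {'z': 5, 'y': 9}
del 'z' → {'y': 9}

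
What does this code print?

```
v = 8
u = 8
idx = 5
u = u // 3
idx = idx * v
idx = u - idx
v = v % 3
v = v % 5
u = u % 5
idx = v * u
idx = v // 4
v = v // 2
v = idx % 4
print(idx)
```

0

u = 8//3 = 2
idx = 5*8 = 40
idx = 2-40 = -38
v = 8%3 = 2
v = 2%5 = 2
u = 2%5 = 2
idx = 2*2 = 4
idx = 2//4 = 0
v = 2//2 = 1
v = 0%4 = 0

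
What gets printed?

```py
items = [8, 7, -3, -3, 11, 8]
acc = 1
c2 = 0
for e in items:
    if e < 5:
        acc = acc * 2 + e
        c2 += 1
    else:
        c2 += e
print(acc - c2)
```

e=8: not <5; c2=8
e=7: not <5; c2=15
e=-3: <5, acc = 1*2+(-3) = -1; c2=16
e=-3: <5, acc = (-1)*2+(-3) = -5; c2=17
e=11: not <5; c2=28
e=8: not <5; c2=36
acc-c2 = (-5)-36 = -41

-41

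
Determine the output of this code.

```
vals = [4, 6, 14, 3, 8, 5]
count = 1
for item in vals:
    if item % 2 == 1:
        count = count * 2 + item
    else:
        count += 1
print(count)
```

item=4: not odd, count = 1+1 = 2
item=6: not odd, count = 2+1 = 3
item=14: not odd, count = 3+1 = 4
item=3: odd, count = 4*2+3 = 11
item=8: not odd, count = 11+1 = 12
item=5: odd, count = 12*2+5 = 29

29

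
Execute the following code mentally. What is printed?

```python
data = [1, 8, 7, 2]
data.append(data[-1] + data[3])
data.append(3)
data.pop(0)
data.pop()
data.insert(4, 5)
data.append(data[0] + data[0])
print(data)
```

[8, 7, 2, 4, 5, 16]

append data[-1]+data[3] = 2+2 = 4 → [1, 8, 7, 2, 4]
append 3 → [1, 8, 7, 2, 4, 3]
pop(0) removes 1 → [8, 7, 2, 4, 3]
pop() removes 3 → [8, 7, 2, 4]
insert 5 at 4 → [8, 7, 2, 4, 5]
append data[0]+data[0] = 8+8 = 16 → [8, 7, 2, 4, 5, 16]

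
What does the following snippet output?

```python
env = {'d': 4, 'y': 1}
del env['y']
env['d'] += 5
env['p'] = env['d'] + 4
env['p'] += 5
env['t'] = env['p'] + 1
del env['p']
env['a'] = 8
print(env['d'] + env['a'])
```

17

del 'y' → {'d': 4}
env['d'] = 4+5 = 9 → {'d': 9}
env['p'] = env['d']+4 = 13 → {'d': 9, 'p': 13}
env['p'] = 13+5 = 18 → {'d': 9, 'p': 18}
env['t'] = env['p']+1 = 19 → {'d': 9, 'p': 18, 't': 19}
del 'p' → {'d': 9, 't': 19}
env['a'] = 8 → {'d': 9, 't': 19, 'a': 8}
env['d']+env['a'] = 9+8 = 17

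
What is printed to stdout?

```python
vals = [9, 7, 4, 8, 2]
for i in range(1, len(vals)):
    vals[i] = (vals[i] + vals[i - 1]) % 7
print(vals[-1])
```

2

i=1: vals[1] = (7+9)%7 = 2 → [9, 2, 4, 8, 2]
i=2: vals[2] = (4+2)%7 = 6 → [9, 2, 6, 8, 2]
i=3: vals[3] = (8+6)%7 = 0 → [9, 2, 6, 0, 2]
i=4: vals[4] = (2+0)%7 = 2 → [9, 2, 6, 0, 2]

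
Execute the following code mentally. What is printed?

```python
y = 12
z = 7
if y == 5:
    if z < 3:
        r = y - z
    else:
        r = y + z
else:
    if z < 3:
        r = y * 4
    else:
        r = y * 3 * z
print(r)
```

252

y=12, z=7
y == 5 is False; z < 3 is False
→ r = y * 3 * z = 252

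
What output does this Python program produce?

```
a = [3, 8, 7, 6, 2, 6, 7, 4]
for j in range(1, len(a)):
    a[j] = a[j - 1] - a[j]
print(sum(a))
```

-148

j=1: a[1] = 3-8 = -5 → [3, -5, 7, 6, 2, 6, 7, 4]
j=2: a[2] = (-5)-7 = -12 → [3, -5, -12, 6, 2, 6, 7, 4]
j=3: a[3] = (-12)-6 = -18 → [3, -5, -12, -18, 2, 6, 7, 4]
j=4: a[4] = (-18)-2 = -20 → [3, -5, -12, -18, -20, 6, 7, 4]
j=5: a[5] = (-20)-6 = -26 → [3, -5, -12, -18, -20, -26, 7, 4]
j=6: a[6] = (-26)-7 = -33 → [3, -5, -12, -18, -20, -26, -33, 4]
j=7: a[7] = (-33)-4 = -37 → [3, -5, -12, -18, -20, -26, -33, -37]
sum = -148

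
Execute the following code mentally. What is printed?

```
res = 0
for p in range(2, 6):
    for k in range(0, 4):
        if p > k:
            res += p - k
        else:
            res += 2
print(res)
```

39

p=2,k=0: 2>0, res = 0+2 = 2
p=2,k=1: 2>1, res = 2+1 = 3
p=2,k=2: not 2>2, res = 3+2 = 5
p=2,k=3: not 2>3, res = 5+2 = 7
p=3,k=0: 3>0, res = 7+3 = 10
p=3,k=1: 3>1, res = 10+2 = 12
p=3,k=2: 3>2, res = 12+1 = 13
p=3,k=3: not 3>3, res = 13+2 = 15
p=4,k=0: 4>0, res = 15+4 = 19
p=4,k=1: 4>1, res = 19+3 = 22
p=4,k=2: 4>2, res = 22+2 = 24
p=4,k=3: 4>3, res = 24+1 = 25
p=5,k=0: 5>0, res = 25+5 = 30
p=5,k=1: 5>1, res = 30+4 = 34
p=5,k=2: 5>2, res = 34+3 = 37
p=5,k=3: 5>3, res = 37+2 = 39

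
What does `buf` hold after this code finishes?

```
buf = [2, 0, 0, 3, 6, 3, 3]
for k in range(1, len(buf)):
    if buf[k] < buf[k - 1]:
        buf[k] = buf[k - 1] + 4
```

[2, 6, 10, 14, 18, 22, 26]

k=1: 0<2, buf[1] = 2+4 = 6 → [2, 6, 0, 3, 6, 3, 3]
k=2: 0<6, buf[2] = 6+4 = 10 → [2, 6, 10, 3, 6, 3, 3]
k=3: 3<10, buf[3] = 10+4 = 14 → [2, 6, 10, 14, 6, 3, 3]
k=4: 6<14, buf[4] = 14+4 = 18 → [2, 6, 10, 14, 18, 3, 3]
k=5: 3<18, buf[5] = 18+4 = 22 → [2, 6, 10, 14, 18, 22, 3]
k=6: 3<22, buf[6] = 22+4 = 26 → [2, 6, 10, 14, 18, 22, 26]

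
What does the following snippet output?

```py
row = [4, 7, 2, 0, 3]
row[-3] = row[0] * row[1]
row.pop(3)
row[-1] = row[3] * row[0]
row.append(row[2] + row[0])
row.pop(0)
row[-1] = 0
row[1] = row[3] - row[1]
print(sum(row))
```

-9

row[-3] = row[0]*row[1] = 4*7 = 28 → [4, 7, 28, 0, 3]
pop(3) removes 0 → [4, 7, 28, 3]
row[-1] = row[3]*row[0] = 3*4 = 12 → [4, 7, 28, 12]
append row[2]+row[0] = 28+4 = 32 → [4, 7, 28, 12, 32]
pop(0) removes 4 → [7, 28, 12, 32]
row[-1] = 0 → [7, 28, 12, 0]
row[1] = row[3]-row[1] = 0-28 = -28 → [7, -28, 12, 0]
sum = -9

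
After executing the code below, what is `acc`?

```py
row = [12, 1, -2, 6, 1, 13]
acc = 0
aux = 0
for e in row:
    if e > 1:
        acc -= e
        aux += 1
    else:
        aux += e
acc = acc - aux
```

e=12: >1, acc = 0-12 = -12; aux=1
e=1: not >1; aux=2
e=-2: not >1; aux=0
e=6: >1, acc = (-12)-6 = -18; aux=1
e=1: not >1; aux=2
e=13: >1, acc = (-18)-13 = -31; aux=3
acc-aux = (-31)-3 = -34

-34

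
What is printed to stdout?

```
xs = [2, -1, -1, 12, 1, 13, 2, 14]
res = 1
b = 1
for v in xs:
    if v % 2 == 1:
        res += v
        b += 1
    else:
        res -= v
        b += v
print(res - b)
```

-52

v=2: not odd, res = 1-2 = -1; b=3
v=-1: odd, res = (-1)+(-1) = -2; b=4
v=-1: odd, res = (-2)+(-1) = -3; b=5
v=12: not odd, res = (-3)-12 = -15; b=17
v=1: odd, res = (-15)+1 = -14; b=18
v=13: odd, res = (-14)+13 = -1; b=19
v=2: not odd, res = (-1)-2 = -3; b=21
v=14: not odd, res = (-3)-14 = -17; b=35
res-b = (-17)-35 = -52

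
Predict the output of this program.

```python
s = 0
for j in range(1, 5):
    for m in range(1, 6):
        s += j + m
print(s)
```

j=1,m=1: s = 0+2 = 2
j=1,m=2: s = 2+3 = 5
j=1,m=3: s = 5+4 = 9
j=1,m=4: s = 9+5 = 14
j=1,m=5: s = 14+6 = 20
j=2,m=1: s = 20+3 = 23
j=2,m=2: s = 23+4 = 27
j=2,m=3: s = 27+5 = 32
j=2,m=4: s = 32+6 = 38
j=2,m=5: s = 38+7 = 45
j=3,m=1: s = 45+4 = 49
j=3,m=2: s = 49+5 = 54
j=3,m=3: s = 54+6 = 60
j=3,m=4: s = 60+7 = 67
j=3,m=5: s = 67+8 = 75
j=4,m=1: s = 75+5 = 80
j=4,m=2: s = 80+6 = 86
j=4,m=3: s = 86+7 = 93
j=4,m=4: s = 93+8 = 101
j=4,m=5: s = 101+9 = 110

110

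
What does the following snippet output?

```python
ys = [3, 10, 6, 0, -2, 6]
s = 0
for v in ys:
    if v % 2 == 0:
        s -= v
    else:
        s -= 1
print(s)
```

-21

v=3: not even, s = 0-1 = -1
v=10: even, s = (-1)-10 = -11
v=6: even, s = (-11)-6 = -17
v=0: even, s = (-17)-0 = -17
v=-2: even, s = (-17)-(-2) = -15
v=6: even, s = (-15)-6 = -21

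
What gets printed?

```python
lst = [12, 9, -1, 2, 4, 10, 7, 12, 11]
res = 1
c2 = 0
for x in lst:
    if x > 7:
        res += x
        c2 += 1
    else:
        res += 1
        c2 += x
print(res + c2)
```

x=12: >7, res = 1+12 = 13; c2=1
x=9: >7, res = 13+9 = 22; c2=2
x=-1: not >7, res = 22+1 = 23; c2=1
x=2: not >7, res = 23+1 = 24; c2=3
x=4: not >7, res = 24+1 = 25; c2=7
x=10: >7, res = 25+10 = 35; c2=8
x=7: not >7, res = 35+1 = 36; c2=15
x=12: >7, res = 36+12 = 48; c2=16
x=11: >7, res = 48+11 = 59; c2=17
res+c2 = 59+17 = 76

76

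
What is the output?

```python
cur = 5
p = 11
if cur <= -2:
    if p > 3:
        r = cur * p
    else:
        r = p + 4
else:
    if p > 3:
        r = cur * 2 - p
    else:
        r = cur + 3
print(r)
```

cur=5, p=11
cur <= -2 is False; p > 3 is True
→ r = cur * 2 - p = -1

-1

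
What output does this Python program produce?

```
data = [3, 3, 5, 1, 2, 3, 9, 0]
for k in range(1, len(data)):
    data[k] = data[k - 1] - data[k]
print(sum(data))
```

-67

k=1: data[1] = 3-3 = 0 → [3, 0, 5, 1, 2, 3, 9, 0]
k=2: data[2] = 0-5 = -5 → [3, 0, -5, 1, 2, 3, 9, 0]
k=3: data[3] = (-5)-1 = -6 → [3, 0, -5, -6, 2, 3, 9, 0]
k=4: data[4] = (-6)-2 = -8 → [3, 0, -5, -6, -8, 3, 9, 0]
k=5: data[5] = (-8)-3 = -11 → [3, 0, -5, -6, -8, -11, 9, 0]
k=6: data[6] = (-11)-9 = -20 → [3, 0, -5, -6, -8, -11, -20, 0]
k=7: data[7] = (-20)-0 = -20 → [3, 0, -5, -6, -8, -11, -20, -20]
sum = -67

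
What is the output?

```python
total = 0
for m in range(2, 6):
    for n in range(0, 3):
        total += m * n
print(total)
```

42

m=2,n=0: total = 0+0 = 0
m=2,n=1: total = 0+2 = 2
m=2,n=2: total = 2+4 = 6
m=3,n=0: total = 6+0 = 6
m=3,n=1: total = 6+3 = 9
m=3,n=2: total = 9+6 = 15
m=4,n=0: total = 15+0 = 15
m=4,n=1: total = 15+4 = 19
m=4,n=2: total = 19+8 = 27
m=5,n=0: total = 27+0 = 27
m=5,n=1: total = 27+5 = 32
m=5,n=2: total = 32+10 = 42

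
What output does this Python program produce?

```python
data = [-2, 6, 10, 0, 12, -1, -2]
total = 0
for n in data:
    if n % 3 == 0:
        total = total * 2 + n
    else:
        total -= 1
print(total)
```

n=-2: not %3==0, total = 0-1 = -1
n=6: %3==0, total = (-1)*2+6 = 4
n=10: not %3==0, total = 4-1 = 3
n=0: %3==0, total = 3*2+0 = 6
n=12: %3==0, total = 6*2+12 = 24
n=-1: not %3==0, total = 24-1 = 23
n=-2: not %3==0, total = 23-1 = 22

22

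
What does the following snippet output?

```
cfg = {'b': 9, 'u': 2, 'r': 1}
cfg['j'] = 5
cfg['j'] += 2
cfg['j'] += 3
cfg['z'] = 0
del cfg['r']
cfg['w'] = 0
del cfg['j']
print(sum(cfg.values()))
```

cfg['j'] = 5 → {'b': 9, 'u': 2, 'r': 1, 'j': 5}
cfg['j'] = 5+2 = 7 → {'b': 9, 'u': 2, 'r': 1, 'j': 7}
cfg['j'] = 7+3 = 10 → {'b': 9, 'u': 2, 'r': 1, 'j': 10}
cfg['z'] = 0 → {'b': 9, 'u': 2, 'r': 1, 'j': 10, 'z': 0}
del 'r' → {'b': 9, 'u': 2, 'j': 10, 'z': 0}
cfg['w'] = 0 → {'b': 9, 'u': 2, 'j': 10, 'z': 0, 'w': 0}
del 'j' → {'b': 9, 'u': 2, 'z': 0, 'w': 0}
sum of values = 11

11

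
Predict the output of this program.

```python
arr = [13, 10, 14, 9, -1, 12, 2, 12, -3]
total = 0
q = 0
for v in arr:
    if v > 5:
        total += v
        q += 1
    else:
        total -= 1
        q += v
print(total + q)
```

71

v=13: >5, total = 0+13 = 13; q=1
v=10: >5, total = 13+10 = 23; q=2
v=14: >5, total = 23+14 = 37; q=3
v=9: >5, total = 37+9 = 46; q=4
v=-1: not >5, total = 46-1 = 45; q=3
v=12: >5, total = 45+12 = 57; q=4
v=2: not >5, total = 57-1 = 56; q=6
v=12: >5, total = 56+12 = 68; q=7
v=-3: not >5, total = 68-1 = 67; q=4
total+q = 67+4 = 71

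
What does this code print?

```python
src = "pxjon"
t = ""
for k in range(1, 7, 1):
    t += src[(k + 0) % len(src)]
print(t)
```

k=1: add src[1]='x' → 'x'
k=2: add src[2]='j' → 'xj'
k=3: add src[3]='o' → 'xjo'
k=4: add src[4]='n' → 'xjon'
k=5: add src[0]='p' → 'xjonp'
k=6: add src[1]='x' → 'xjonpx'

xjonpx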